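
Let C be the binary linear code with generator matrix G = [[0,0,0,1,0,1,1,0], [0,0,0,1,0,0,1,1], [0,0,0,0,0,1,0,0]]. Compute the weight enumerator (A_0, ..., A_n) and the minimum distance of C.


Weight distribution: A_0 = 1, A_1 = 2, A_2 = 2, A_3 = 2, A_4 = 1. Minimum distance d = 1.

Enumerate all 2^3 = 8 messages m ∈ F_2^3.
For each, compute codeword c = mG in F_2^8, then tally its weight.
  m = 000 → c = 00000000, weight = 0.
  m = 100 → c = 00010110, weight = 3.
  m = 010 → c = 00010011, weight = 3.
  m = 110 → c = 00000101, weight = 2.
  m = 001 → c = 00000100, weight = 1.
  m = 101 → c = 00010010, weight = 2.
  m = 011 → c = 00010111, weight = 4.
  m = 111 → c = 00000001, weight = 1.
Tally weights:
  weight 0: 1 codewords.
  weight 1: 2 codewords.
  weight 2: 2 codewords.
  weight 3: 2 codewords.
  weight 4: 1 codewords.
Minimum distance d = smallest w > 0 with A_w > 0 = 1.
Sanity: Σ A_w = 8 = 2^3 = 8 ✓.


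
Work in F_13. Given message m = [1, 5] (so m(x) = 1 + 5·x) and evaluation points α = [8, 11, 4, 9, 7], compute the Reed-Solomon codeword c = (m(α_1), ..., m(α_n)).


c = [2, 4, 8, 7, 10]

Message polynomial: m(x) = 1 + 5·x (mod 13).
For each evaluation point α_i, compute m(α_i) mod 13:
  α_1 = 8: Horner steps 5 → 2, so m(8) = 2.
  α_2 = 11: Horner steps 5 → 4, so m(11) = 4.
  α_3 = 4: Horner steps 5 → 8, so m(4) = 8.
  α_4 = 9: Horner steps 5 → 7, so m(9) = 7.
  α_5 = 7: Horner steps 5 → 10, so m(7) = 10.
Codeword c = [2, 4, 8, 7, 10] ∈ F_13^5.


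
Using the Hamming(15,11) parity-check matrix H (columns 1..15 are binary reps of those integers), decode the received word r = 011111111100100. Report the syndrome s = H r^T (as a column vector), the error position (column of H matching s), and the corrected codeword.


s = (0, 1, 1, 1)^T, error position = 7, corrected codeword c = 011111011100100

Compute s = H r^T mod 2 one row at a time:
  s_1 = 1 + 1 + 1 + 0 + 0 + 1 + 0 + 0 = 4 ≡ 0 (mod 2).
  s_2 = 1 + 1 + 1 + 1 + 0 + 1 + 0 + 0 = 5 ≡ 1 (mod 2).
  s_3 = 1 + 1 + 1 + 1 + 1 + 0 + 0 + 0 = 5 ≡ 1 (mod 2).
  s_4 = 0 + 1 + 1 + 1 + 1 + 0 + 1 + 0 = 5 ≡ 1 (mod 2).
s = (0, 1, 1, 1)^T — this equals column 7 of H (binary 0111), so error is at position 7.
Correct: flip bit 7 of r = 011111111100100 to get c = 011111011100100.


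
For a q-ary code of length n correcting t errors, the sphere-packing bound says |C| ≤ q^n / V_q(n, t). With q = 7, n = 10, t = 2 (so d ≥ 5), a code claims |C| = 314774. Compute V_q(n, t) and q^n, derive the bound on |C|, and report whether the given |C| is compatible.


V_q(n, t) = 1681, q^n = 282475249, Hamming bound = 168040, |C| = 314774 > bound (violated).

Step 1: Compute V_q(n, t) = Σ_{j=0}^2 C(n, j) (q−1)^j.
  j = 0: C(10,0)·(6)^0 = 1·1 = 1.
  j = 1: C(10,1)·(6)^1 = 10·6 = 60.
  j = 2: C(10,2)·(6)^2 = 45·36 = 1620.
  V_q(n, t) = 1 + 60 + 1620 = 1681.
Step 2: q^n = 7^10 = 282475249.
Step 3: Hamming bound ⌊q^n / V_q(n,t)⌋ = ⌊282475249/1681⌋ = 168040.
Step 4: Compare |C| = 314774 to 168040: violated.
The claimed |C| lies above the Hamming bound, so no 7-ary code of length 10 with d ≥ 5 can have 314774 codewords.


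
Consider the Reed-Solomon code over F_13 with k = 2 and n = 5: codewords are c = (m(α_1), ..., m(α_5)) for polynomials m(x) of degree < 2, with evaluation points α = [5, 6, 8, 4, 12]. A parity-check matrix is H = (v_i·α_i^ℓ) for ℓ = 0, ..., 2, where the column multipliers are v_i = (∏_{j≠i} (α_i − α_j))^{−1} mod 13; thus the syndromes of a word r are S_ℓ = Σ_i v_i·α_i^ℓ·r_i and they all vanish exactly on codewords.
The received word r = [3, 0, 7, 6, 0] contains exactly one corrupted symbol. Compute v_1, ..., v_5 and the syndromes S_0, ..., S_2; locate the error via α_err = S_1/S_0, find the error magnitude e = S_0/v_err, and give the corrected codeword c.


S = (1, 12, 1), error at position 5, error magnitude e = 5, c = [3, 0, 7, 6, 8].

Step 1: column multipliers v_i = (∏_{j≠i}(α_i − α_j))^{−1} mod 13.
  i = 1 (α = 5): (5−6)(5−8)(5−4)(5−12) = (−1)·(−3)·1·(−7) = −21 ≡ 5, so v_1 = 5^{−1} = 8 (mod 13).
  i = 2 (α = 6): (6−5)(6−8)(6−4)(6−12) = 1·(−2)·2·(−6) = 24 ≡ 11, so v_2 = 11^{−1} = 6 (mod 13).
  i = 3 (α = 8): (8−5)(8−6)(8−4)(8−12) = 3·2·4·(−4) = −96 ≡ 8, so v_3 = 8^{−1} = 5 (mod 13).
  i = 4 (α = 4): (4−5)(4−6)(4−8)(4−12) = (−1)·(−2)·(−4)·(−8) = 64 ≡ 12, so v_4 = 12^{−1} = 12 (mod 13).
  i = 5 (α = 12): (12−5)(12−6)(12−8)(12−4) = 7·6·4·8 = 1344 ≡ 5, so v_5 = 5^{−1} = 8 (mod 13).
  v = [8, 6, 5, 12, 8].
Step 2: syndromes of r = [3, 0, 7, 6, 0] (all sums mod 13).
  S_0 = Σ v_i r_i = 8·3 + 6·0 + 5·7 + 12·6 + 8·0 = 131 ≡ 1.
  S_1 = Σ v_i α_i r_i = 8·5·3 + 6·6·0 + 5·8·7 + 12·4·6 + 8·12·0 = 688 ≡ 12.
  α_i^2 mod 13 = [12, 10, 12, 3, 1].
  S_2 = Σ v_i α_i^2 r_i = 8·12·3 + 6·10·0 + 5·12·7 + 12·3·6 + 8·1·0 = 924 ≡ 1.
  S = (1, 12, 1) ≠ 0, so r is not a codeword (an error is present).
Step 3: locate the error. For a single error e at position i, S_ℓ = v_i·e·α_i^ℓ, so α_err = S_1/S_0.
  S_0^{−1} = 1^{−1} = 1 (mod 13), so α_err = 12·1 = 12 ≡ 12 = α_5. Error position i = 5.
  Consistency check: S_2/S_1 = 1·12 = 12 ≡ 12 = α_err ✓ (single-error assumption holds).
Step 4: error magnitude e = S_0/v_5 = S_0·∏_{j≠5}(α_5 − α_j) = 1·5 = 5 ≡ 5 (mod 13).
Step 5: correct position 5: c_5 = r_5 − e = 0 − 5 ≡ 8 (mod 13). Hence c = [3, 0, 7, 6, 8].
  Check: interpolating c through the α_i gives m(x) = 5 + 10·x (degree < 2) with m(α_i) = c_i for every i, so c is indeed a codeword.


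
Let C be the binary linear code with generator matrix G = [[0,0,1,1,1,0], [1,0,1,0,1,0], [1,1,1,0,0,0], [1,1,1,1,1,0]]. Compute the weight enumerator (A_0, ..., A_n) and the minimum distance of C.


Weight distribution: A_0 = 1, A_1 = 1, A_2 = 6, A_3 = 6, A_4 = 1, A_5 = 1. Minimum distance d = 1.

Enumerate all 2^4 = 16 messages m ∈ F_2^4.
For each, compute codeword c = mG in F_2^6, then tally its weight.
  m = 0000 → c = 000000, weight = 0.
  m = 1000 → c = 001110, weight = 3.
  m = 0100 → c = 101010, weight = 3.
  m = 1100 → c = 100100, weight = 2.
  m = 0010 → c = 111000, weight = 3.
  m = 1010 → c = 110110, weight = 4.
  m = 0110 → c = 010010, weight = 2.
  m = 1110 → c = 011100, weight = 3.
  m = 0001 → c = 111110, weight = 5.
  m = 1001 → c = 110000, weight = 2.
  m = 0101 → c = 010100, weight = 2.
  m = 1101 → c = 011010, weight = 3.
  m = 0011 → c = 000110, weight = 2.
  m = 1011 → c = 001000, weight = 1.
  m = 0111 → c = 101100, weight = 3.
  m = 1111 → c = 100010, weight = 2.
Tally weights:
  weight 0: 1 codewords.
  weight 1: 1 codewords.
  weight 2: 6 codewords.
  weight 3: 6 codewords.
  weight 4: 1 codewords.
  weight 5: 1 codewords.
Minimum distance d = smallest w > 0 with A_w > 0 = 1.
Sanity: Σ A_w = 16 = 2^4 = 16 ✓.


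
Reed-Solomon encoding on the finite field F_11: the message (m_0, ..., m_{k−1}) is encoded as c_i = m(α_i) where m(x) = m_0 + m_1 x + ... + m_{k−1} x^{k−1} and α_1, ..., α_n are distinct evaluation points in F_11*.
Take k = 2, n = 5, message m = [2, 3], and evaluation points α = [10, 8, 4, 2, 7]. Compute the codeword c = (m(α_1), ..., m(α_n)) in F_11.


c = [10, 4, 3, 8, 1]

Message polynomial: m(x) = 2 + 3·x (mod 11).
For each evaluation point α_i, compute m(α_i) mod 11:
  α_1 = 10: Horner steps 3 → 10, so m(10) = 10.
  α_2 = 8: Horner steps 3 → 4, so m(8) = 4.
  α_3 = 4: Horner steps 3 → 3, so m(4) = 3.
  α_4 = 2: Horner steps 3 → 8, so m(2) = 8.
  α_5 = 7: Horner steps 3 → 1, so m(7) = 1.
Codeword c = [10, 4, 3, 8, 1] ∈ F_11^5.


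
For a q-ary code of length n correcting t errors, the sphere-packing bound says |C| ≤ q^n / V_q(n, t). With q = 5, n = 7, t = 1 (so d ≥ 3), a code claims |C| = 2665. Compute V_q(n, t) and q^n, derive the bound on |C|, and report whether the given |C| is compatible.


V_q(n, t) = 29, q^n = 78125, Hamming bound = 2693, |C| = 2665 ≤ bound (satisfied).

Step 1: Compute V_q(n, t) = Σ_{j=0}^1 C(n, j) (q−1)^j.
  j = 0: C(7,0)·(4)^0 = 1·1 = 1.
  j = 1: C(7,1)·(4)^1 = 7·4 = 28.
  V_q(n, t) = 1 + 28 = 29.
Step 2: q^n = 5^7 = 78125.
Step 3: Hamming bound ⌊q^n / V_q(n,t)⌋ = ⌊78125/29⌋ = 2693.
Step 4: Compare |C| = 2665 to 2693: satisfied.
The claimed |C| lies below the Hamming bound.


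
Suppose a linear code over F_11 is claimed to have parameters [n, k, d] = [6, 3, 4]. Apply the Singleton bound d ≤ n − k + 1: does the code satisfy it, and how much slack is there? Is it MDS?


Singleton RHS = n − k + 1 = 4, slack = 0, bound satisfied, MDS.

Singleton bound: d ≤ n − k + 1.
Here n = 6, k = 3, so n − k + 1 = 4.
Given d = 4, check d ≤ 4: YES.
Slack = (n − k + 1) − d = 0.
The code is MDS (slack = 0).
Description: the claimed parameters are [6, 3, 4]_11; such a code would be MDS (meets Singleton bound).


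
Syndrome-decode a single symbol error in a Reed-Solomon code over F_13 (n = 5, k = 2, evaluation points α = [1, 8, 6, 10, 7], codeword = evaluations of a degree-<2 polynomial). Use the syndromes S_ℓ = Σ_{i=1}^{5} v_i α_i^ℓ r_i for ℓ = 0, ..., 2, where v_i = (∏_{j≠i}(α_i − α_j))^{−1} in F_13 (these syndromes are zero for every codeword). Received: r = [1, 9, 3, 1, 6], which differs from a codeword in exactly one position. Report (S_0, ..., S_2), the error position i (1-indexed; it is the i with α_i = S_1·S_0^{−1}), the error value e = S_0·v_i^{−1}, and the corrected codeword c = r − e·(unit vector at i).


S = (8, 2, 7), error at position 4, error magnitude e = 12, c = [1, 9, 3, 2, 6].

Step 1: column multipliers v_i = (∏_{j≠i}(α_i − α_j))^{−1} mod 13.
  i = 1 (α = 1): (1−8)(1−6)(1−10)(1−7) = (−7)·(−5)·(−9)·(−6) = 1890 ≡ 5, so v_1 = 5^{−1} = 8 (mod 13).
  i = 2 (α = 8): (8−1)(8−6)(8−10)(8−7) = 7·2·(−2)·1 = −28 ≡ 11, so v_2 = 11^{−1} = 6 (mod 13).
  i = 3 (α = 6): (6−1)(6−8)(6−10)(6−7) = 5·(−2)·(−4)·(−1) = −40 ≡ 12, so v_3 = 12^{−1} = 12 (mod 13).
  i = 4 (α = 10): (10−1)(10−8)(10−6)(10−7) = 9·2·4·3 = 216 ≡ 8, so v_4 = 8^{−1} = 5 (mod 13).
  i = 5 (α = 7): (7−1)(7−8)(7−6)(7−10) = 6·(−1)·1·(−3) = 18 ≡ 5, so v_5 = 5^{−1} = 8 (mod 13).
  v = [8, 6, 12, 5, 8].
Step 2: syndromes of r = [1, 9, 3, 1, 6] (all sums mod 13).
  S_0 = Σ v_i r_i = 8·1 + 6·9 + 12·3 + 5·1 + 8·6 = 151 ≡ 8.
  S_1 = Σ v_i α_i r_i = 8·1·1 + 6·8·9 + 12·6·3 + 5·10·1 + 8·7·6 = 1042 ≡ 2.
  α_i^2 mod 13 = [1, 12, 10, 9, 10].
  S_2 = Σ v_i α_i^2 r_i = 8·1·1 + 6·12·9 + 12·10·3 + 5·9·1 + 8·10·6 = 1541 ≡ 7.
  S = (8, 2, 7) ≠ 0, so r is not a codeword (an error is present).
Step 3: locate the error. For a single error e at position i, S_ℓ = v_i·e·α_i^ℓ, so α_err = S_1/S_0.
  S_0^{−1} = 8^{−1} = 5 (mod 13), so α_err = 2·5 = 10 ≡ 10 = α_4. Error position i = 4.
  Consistency check: S_2/S_1 = 7·7 = 49 ≡ 10 = α_err ✓ (single-error assumption holds).
Step 4: error magnitude e = S_0/v_4 = S_0·∏_{j≠4}(α_4 − α_j) = 8·8 = 64 ≡ 12 (mod 13).
Step 5: correct position 4: c_4 = r_4 − e = 1 − 12 ≡ 2 (mod 13). Hence c = [1, 9, 3, 2, 6].
  Check: interpolating c through the α_i gives m(x) = 11 + 3·x (degree < 2) with m(α_i) = c_i for every i, so c is indeed a codeword.


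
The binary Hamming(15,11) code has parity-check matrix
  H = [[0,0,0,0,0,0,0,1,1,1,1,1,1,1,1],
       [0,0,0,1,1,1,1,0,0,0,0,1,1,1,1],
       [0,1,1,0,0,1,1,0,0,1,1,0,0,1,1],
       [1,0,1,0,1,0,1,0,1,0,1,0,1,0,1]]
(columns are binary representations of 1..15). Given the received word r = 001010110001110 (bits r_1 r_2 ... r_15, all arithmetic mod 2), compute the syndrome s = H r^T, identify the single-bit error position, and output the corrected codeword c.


s = (0, 1, 1, 0)^T, error position = 6, corrected codeword c = 001011110001110

Compute s = H r^T mod 2 one row at a time:
  s_1 = 1 + 0 + 0 + 0 + 1 + 1 + 1 + 0 = 4 ≡ 0 (mod 2).
  s_2 = 0 + 1 + 0 + 1 + 1 + 1 + 1 + 0 = 5 ≡ 1 (mod 2).
  s_3 = 0 + 1 + 0 + 1 + 0 + 0 + 1 + 0 = 3 ≡ 1 (mod 2).
  s_4 = 0 + 1 + 1 + 1 + 0 + 0 + 1 + 0 = 4 ≡ 0 (mod 2).
s = (0, 1, 1, 0)^T — this equals column 6 of H (binary 0110), so error is at position 6.
Correct: flip bit 6 of r = 001010110001110 to get c = 001011110001110.


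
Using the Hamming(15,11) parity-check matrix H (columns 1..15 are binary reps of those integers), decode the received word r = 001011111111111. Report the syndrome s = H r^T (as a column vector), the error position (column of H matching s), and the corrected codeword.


s = (0, 1, 1, 1)^T, error position = 7, corrected codeword c = 001011011111111

Compute s = H r^T mod 2 one row at a time:
  s_1 = 1 + 1 + 1 + 1 + 1 + 1 + 1 + 1 = 8 ≡ 0 (mod 2).
  s_2 = 0 + 1 + 1 + 1 + 1 + 1 + 1 + 1 = 7 ≡ 1 (mod 2).
  s_3 = 0 + 1 + 1 + 1 + 1 + 1 + 1 + 1 = 7 ≡ 1 (mod 2).
  s_4 = 0 + 1 + 1 + 1 + 1 + 1 + 1 + 1 = 7 ≡ 1 (mod 2).
s = (0, 1, 1, 1)^T — this equals column 7 of H (binary 0111), so error is at position 7.
Correct: flip bit 7 of r = 001011111111111 to get c = 001011011111111.


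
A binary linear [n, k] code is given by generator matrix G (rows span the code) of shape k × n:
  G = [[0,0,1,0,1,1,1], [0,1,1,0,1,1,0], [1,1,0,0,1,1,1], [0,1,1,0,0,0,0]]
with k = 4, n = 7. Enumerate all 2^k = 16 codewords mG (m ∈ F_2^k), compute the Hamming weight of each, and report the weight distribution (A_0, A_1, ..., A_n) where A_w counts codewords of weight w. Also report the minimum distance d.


Weight distribution: A_0 = 1, A_1 = 1, A_2 = 4, A_3 = 4, A_4 = 3, A_5 = 3. Minimum distance d = 1.

Enumerate all 2^4 = 16 messages m ∈ F_2^4.
For each, compute codeword c = mG in F_2^7, then tally its weight.
  m = 0000 → c = 0000000, weight = 0.
  m = 1000 → c = 0010111, weight = 4.
  m = 0100 → c = 0110110, weight = 4.
  m = 1100 → c = 0100001, weight = 2.
  m = 0010 → c = 1100111, weight = 5.
  m = 1010 → c = 1110000, weight = 3.
  m = 0110 → c = 1010001, weight = 3.
  m = 1110 → c = 1000110, weight = 3.
  m = 0001 → c = 0110000, weight = 2.
  m = 1001 → c = 0100111, weight = 4.
  m = 0101 → c = 0000110, weight = 2.
  m = 1101 → c = 0010001, weight = 2.
  m = 0011 → c = 1010111, weight = 5.
  m = 1011 → c = 1000000, weight = 1.
  m = 0111 → c = 1100001, weight = 3.
  m = 1111 → c = 1110110, weight = 5.
Tally weights:
  weight 0: 1 codewords.
  weight 1: 1 codewords.
  weight 2: 4 codewords.
  weight 3: 4 codewords.
  weight 4: 3 codewords.
  weight 5: 3 codewords.
Minimum distance d = smallest w > 0 with A_w > 0 = 1.
Sanity: Σ A_w = 16 = 2^4 = 16 ✓.


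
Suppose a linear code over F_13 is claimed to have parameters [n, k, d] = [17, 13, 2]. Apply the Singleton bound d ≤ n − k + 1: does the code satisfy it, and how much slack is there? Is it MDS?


Singleton RHS = n − k + 1 = 5, slack = 3, bound satisfied, not MDS.

Singleton bound: d ≤ n − k + 1.
Here n = 17, k = 13, so n − k + 1 = 5.
Given d = 2, check d ≤ 5: YES.
Slack = (n − k + 1) − d = 3.
The code is NOT MDS (slack = 3 > 0).
Description: the claimed parameters are [17, 13, 2]_13; such a code would be non-MDS.


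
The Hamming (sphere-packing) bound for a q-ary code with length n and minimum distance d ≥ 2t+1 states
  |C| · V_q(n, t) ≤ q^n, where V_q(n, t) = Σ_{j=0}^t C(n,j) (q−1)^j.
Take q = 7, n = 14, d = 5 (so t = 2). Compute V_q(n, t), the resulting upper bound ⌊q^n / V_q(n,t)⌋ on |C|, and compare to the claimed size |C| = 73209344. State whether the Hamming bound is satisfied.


V_q(n, t) = 3361, q^n = 678223072849, Hamming bound = 201792047, |C| = 73209344 ≤ bound (satisfied).

Step 1: Compute V_q(n, t) = Σ_{j=0}^2 C(n, j) (q−1)^j.
  j = 0: C(14,0)·(6)^0 = 1·1 = 1.
  j = 1: C(14,1)·(6)^1 = 14·6 = 84.
  j = 2: C(14,2)·(6)^2 = 91·36 = 3276.
  V_q(n, t) = 1 + 84 + 3276 = 3361.
Step 2: q^n = 7^14 = 678223072849.
Step 3: Hamming bound ⌊q^n / V_q(n,t)⌋ = ⌊678223072849/3361⌋ = 201792047.
Step 4: Compare |C| = 73209344 to 201792047: satisfied.
The claimed |C| lies below the Hamming bound.


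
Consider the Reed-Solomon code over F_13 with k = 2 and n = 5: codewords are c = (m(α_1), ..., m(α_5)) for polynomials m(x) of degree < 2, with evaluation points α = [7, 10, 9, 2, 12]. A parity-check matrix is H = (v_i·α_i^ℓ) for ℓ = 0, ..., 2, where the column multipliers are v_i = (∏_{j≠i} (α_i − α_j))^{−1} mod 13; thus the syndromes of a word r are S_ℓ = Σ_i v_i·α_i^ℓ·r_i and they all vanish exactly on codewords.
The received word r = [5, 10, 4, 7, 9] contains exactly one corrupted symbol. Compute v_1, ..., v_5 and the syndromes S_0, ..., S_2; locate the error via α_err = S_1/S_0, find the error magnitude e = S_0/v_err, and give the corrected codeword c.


S = (9, 5, 10), error at position 4, error magnitude e = 6, c = [5, 10, 4, 1, 9].

Step 1: column multipliers v_i = (∏_{j≠i}(α_i − α_j))^{−1} mod 13.
  i = 1 (α = 7): (7−10)(7−9)(7−2)(7−12) = (−3)·(−2)·5·(−5) = −150 ≡ 6, so v_1 = 6^{−1} = 11 (mod 13).
  i = 2 (α = 10): (10−7)(10−9)(10−2)(10−12) = 3·1·8·(−2) = −48 ≡ 4, so v_2 = 4^{−1} = 10 (mod 13).
  i = 3 (α = 9): (9−7)(9−10)(9−2)(9−12) = 2·(−1)·7·(−3) = 42 ≡ 3, so v_3 = 3^{−1} = 9 (mod 13).
  i = 4 (α = 2): (2−7)(2−10)(2−9)(2−12) = (−5)·(−8)·(−7)·(−10) = 2800 ≡ 5, so v_4 = 5^{−1} = 8 (mod 13).
  i = 5 (α = 12): (12−7)(12−10)(12−9)(12−2) = 5·2·3·10 = 300 ≡ 1, so v_5 = 1^{−1} = 1 (mod 13).
  v = [11, 10, 9, 8, 1].
Step 2: syndromes of r = [5, 10, 4, 7, 9] (all sums mod 13).
  S_0 = Σ v_i r_i = 11·5 + 10·10 + 9·4 + 8·7 + 1·9 = 256 ≡ 9.
  S_1 = Σ v_i α_i r_i = 11·7·5 + 10·10·10 + 9·9·4 + 8·2·7 + 1·12·9 = 1929 ≡ 5.
  α_i^2 mod 13 = [10, 9, 3, 4, 1].
  S_2 = Σ v_i α_i^2 r_i = 11·10·5 + 10·9·10 + 9·3·4 + 8·4·7 + 1·1·9 = 1791 ≡ 10.
  S = (9, 5, 10) ≠ 0, so r is not a codeword (an error is present).
Step 3: locate the error. For a single error e at position i, S_ℓ = v_i·e·α_i^ℓ, so α_err = S_1/S_0.
  S_0^{−1} = 9^{−1} = 3 (mod 13), so α_err = 5·3 = 15 ≡ 2 = α_4. Error position i = 4.
  Consistency check: S_2/S_1 = 10·8 = 80 ≡ 2 = α_err ✓ (single-error assumption holds).
Step 4: error magnitude e = S_0/v_4 = S_0·∏_{j≠4}(α_4 − α_j) = 9·5 = 45 ≡ 6 (mod 13).
Step 5: correct position 4: c_4 = r_4 − e = 7 − 6 ≡ 1 (mod 13). Hence c = [5, 10, 4, 1, 9].
  Check: interpolating c through the α_i gives m(x) = 2 + 6·x (degree < 2) with m(α_i) = c_i for every i, so c is indeed a codeword.


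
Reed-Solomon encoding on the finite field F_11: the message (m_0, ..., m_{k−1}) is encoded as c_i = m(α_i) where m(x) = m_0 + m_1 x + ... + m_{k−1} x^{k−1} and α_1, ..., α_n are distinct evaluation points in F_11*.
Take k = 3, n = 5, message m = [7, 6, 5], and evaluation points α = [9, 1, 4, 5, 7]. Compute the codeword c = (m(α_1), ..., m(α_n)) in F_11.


c = [4, 7, 1, 8, 8]

Message polynomial: m(x) = 7 + 6·x + 5·x^2 (mod 11).
For each evaluation point α_i, compute m(α_i) mod 11:
  α_1 = 9: Horner steps 5 → 7 → 4, so m(9) = 4.
  α_2 = 1: Horner steps 5 → 0 → 7, so m(1) = 7.
  α_3 = 4: Horner steps 5 → 4 → 1, so m(4) = 1.
  α_4 = 5: Horner steps 5 → 9 → 8, so m(5) = 8.
  α_5 = 7: Horner steps 5 → 8 → 8, so m(7) = 8.
Codeword c = [4, 7, 1, 8, 8] ∈ F_11^5.


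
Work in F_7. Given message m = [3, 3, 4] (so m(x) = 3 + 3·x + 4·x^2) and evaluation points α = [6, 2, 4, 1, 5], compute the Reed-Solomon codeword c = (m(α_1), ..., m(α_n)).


c = [4, 4, 2, 3, 6]

Message polynomial: m(x) = 3 + 3·x + 4·x^2 (mod 7).
For each evaluation point α_i, compute m(α_i) mod 7:
  α_1 = 6: Horner steps 4 → 6 → 4, so m(6) = 4.
  α_2 = 2: Horner steps 4 → 4 → 4, so m(2) = 4.
  α_3 = 4: Horner steps 4 → 5 → 2, so m(4) = 2.
  α_4 = 1: Horner steps 4 → 0 → 3, so m(1) = 3.
  α_5 = 5: Horner steps 4 → 2 → 6, so m(5) = 6.
Codeword c = [4, 4, 2, 3, 6] ∈ F_7^5.


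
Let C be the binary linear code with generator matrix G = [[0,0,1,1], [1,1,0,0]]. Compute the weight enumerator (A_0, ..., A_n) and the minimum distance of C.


Weight distribution: A_0 = 1, A_2 = 2, A_4 = 1. Minimum distance d = 2.

Enumerate all 2^2 = 4 messages m ∈ F_2^2.
For each, compute codeword c = mG in F_2^4, then tally its weight.
  m = 00 → c = 0000, weight = 0.
  m = 10 → c = 0011, weight = 2.
  m = 01 → c = 1100, weight = 2.
  m = 11 → c = 1111, weight = 4.
Tally weights:
  weight 0: 1 codewords.
  weight 2: 2 codewords.
  weight 4: 1 codewords.
Minimum distance d = smallest w > 0 with A_w > 0 = 2.
Sanity: Σ A_w = 4 = 2^2 = 4 ✓.


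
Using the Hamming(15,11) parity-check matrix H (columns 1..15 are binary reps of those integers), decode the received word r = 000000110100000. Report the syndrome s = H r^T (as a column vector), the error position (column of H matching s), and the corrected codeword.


s = (0, 1, 0, 1)^T, error position = 5, corrected codeword c = 000010110100000

Compute s = H r^T mod 2 one row at a time:
  s_1 = 1 + 0 + 1 + 0 + 0 + 0 + 0 + 0 = 2 ≡ 0 (mod 2).
  s_2 = 0 + 0 + 0 + 1 + 0 + 0 + 0 + 0 = 1 ≡ 1 (mod 2).
  s_3 = 0 + 0 + 0 + 1 + 1 + 0 + 0 + 0 = 2 ≡ 0 (mod 2).
  s_4 = 0 + 0 + 0 + 1 + 0 + 0 + 0 + 0 = 1 ≡ 1 (mod 2).
s = (0, 1, 0, 1)^T — this equals column 5 of H (binary 0101), so error is at position 5.
Correct: flip bit 5 of r = 000000110100000 to get c = 000010110100000.


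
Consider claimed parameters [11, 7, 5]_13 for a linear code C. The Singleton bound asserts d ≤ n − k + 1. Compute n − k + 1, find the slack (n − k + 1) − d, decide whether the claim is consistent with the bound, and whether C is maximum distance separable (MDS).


Singleton RHS = n − k + 1 = 5, slack = 0, bound satisfied, MDS.

Singleton bound: d ≤ n − k + 1.
Here n = 11, k = 7, so n − k + 1 = 5.
Given d = 5, check d ≤ 5: YES.
Slack = (n − k + 1) − d = 0.
The code is MDS (slack = 0).
Description: the claimed parameters are [11, 7, 5]_13; such a code would be MDS (meets Singleton bound).


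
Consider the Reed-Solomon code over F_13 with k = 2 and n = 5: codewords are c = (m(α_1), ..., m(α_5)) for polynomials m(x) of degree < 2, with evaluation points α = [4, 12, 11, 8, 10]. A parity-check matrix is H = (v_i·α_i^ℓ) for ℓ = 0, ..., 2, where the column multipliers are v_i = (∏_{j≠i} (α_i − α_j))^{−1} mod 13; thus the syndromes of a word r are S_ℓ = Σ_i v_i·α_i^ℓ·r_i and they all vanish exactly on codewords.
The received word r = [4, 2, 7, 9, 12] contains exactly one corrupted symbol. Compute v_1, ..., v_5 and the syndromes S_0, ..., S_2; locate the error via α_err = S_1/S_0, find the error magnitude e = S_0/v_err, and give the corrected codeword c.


S = (8, 6, 11), error at position 1, error magnitude e = 1, c = [3, 2, 7, 9, 12].

Step 1: column multipliers v_i = (∏_{j≠i}(α_i − α_j))^{−1} mod 13.
  i = 1 (α = 4): (4−12)(4−11)(4−8)(4−10) = (−8)·(−7)·(−4)·(−6) = 1344 ≡ 5, so v_1 = 5^{−1} = 8 (mod 13).
  i = 2 (α = 12): (12−4)(12−11)(12−8)(12−10) = 8·1·4·2 = 64 ≡ 12, so v_2 = 12^{−1} = 12 (mod 13).
  i = 3 (α = 11): (11−4)(11−12)(11−8)(11−10) = 7·(−1)·3·1 = −21 ≡ 5, so v_3 = 5^{−1} = 8 (mod 13).
  i = 4 (α = 8): (8−4)(8−12)(8−11)(8−10) = 4·(−4)·(−3)·(−2) = −96 ≡ 8, so v_4 = 8^{−1} = 5 (mod 13).
  i = 5 (α = 10): (10−4)(10−12)(10−11)(10−8) = 6·(−2)·(−1)·2 = 24 ≡ 11, so v_5 = 11^{−1} = 6 (mod 13).
  v = [8, 12, 8, 5, 6].
Step 2: syndromes of r = [4, 2, 7, 9, 12] (all sums mod 13).
  S_0 = Σ v_i r_i = 8·4 + 12·2 + 8·7 + 5·9 + 6·12 = 229 ≡ 8.
  S_1 = Σ v_i α_i r_i = 8·4·4 + 12·12·2 + 8·11·7 + 5·8·9 + 6·10·12 = 2112 ≡ 6.
  α_i^2 mod 13 = [3, 1, 4, 12, 9].
  S_2 = Σ v_i α_i^2 r_i = 8·3·4 + 12·1·2 + 8·4·7 + 5·12·9 + 6·9·12 = 1532 ≡ 11.
  S = (8, 6, 11) ≠ 0, so r is not a codeword (an error is present).
Step 3: locate the error. For a single error e at position i, S_ℓ = v_i·e·α_i^ℓ, so α_err = S_1/S_0.
  S_0^{−1} = 8^{−1} = 5 (mod 13), so α_err = 6·5 = 30 ≡ 4 = α_1. Error position i = 1.
  Consistency check: S_2/S_1 = 11·11 = 121 ≡ 4 = α_err ✓ (single-error assumption holds).
Step 4: error magnitude e = S_0/v_1 = S_0·∏_{j≠1}(α_1 − α_j) = 8·5 = 40 ≡ 1 (mod 13).
Step 5: correct position 1: c_1 = r_1 − e = 4 − 1 ≡ 3 (mod 13). Hence c = [3, 2, 7, 9, 12].
  Check: interpolating c through the α_i gives m(x) = 10 + 8·x (degree < 2) with m(α_i) = c_i for every i, so c is indeed a codeword.


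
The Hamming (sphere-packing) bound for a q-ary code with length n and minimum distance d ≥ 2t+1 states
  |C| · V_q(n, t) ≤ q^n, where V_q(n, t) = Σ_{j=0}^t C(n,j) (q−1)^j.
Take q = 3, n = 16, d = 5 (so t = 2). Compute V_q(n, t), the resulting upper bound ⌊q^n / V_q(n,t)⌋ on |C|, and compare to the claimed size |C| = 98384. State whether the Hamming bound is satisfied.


V_q(n, t) = 513, q^n = 43046721, Hamming bound = 83911, |C| = 98384 > bound (violated).

Step 1: Compute V_q(n, t) = Σ_{j=0}^2 C(n, j) (q−1)^j.
  j = 0: C(16,0)·(2)^0 = 1·1 = 1.
  j = 1: C(16,1)·(2)^1 = 16·2 = 32.
  j = 2: C(16,2)·(2)^2 = 120·4 = 480.
  V_q(n, t) = 1 + 32 + 480 = 513.
Step 2: q^n = 3^16 = 43046721.
Step 3: Hamming bound ⌊q^n / V_q(n,t)⌋ = ⌊43046721/513⌋ = 83911.
Step 4: Compare |C| = 98384 to 83911: violated.
The claimed |C| lies above the Hamming bound, so no 3-ary code of length 16 with d ≥ 5 can have 98384 codewords.


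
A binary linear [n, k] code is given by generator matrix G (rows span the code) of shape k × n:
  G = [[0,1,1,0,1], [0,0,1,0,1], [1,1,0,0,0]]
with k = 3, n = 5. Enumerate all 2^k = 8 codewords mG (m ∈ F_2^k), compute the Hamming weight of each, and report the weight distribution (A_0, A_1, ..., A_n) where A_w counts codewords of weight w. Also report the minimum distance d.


Weight distribution: A_0 = 1, A_1 = 2, A_2 = 2, A_3 = 2, A_4 = 1. Minimum distance d = 1.

Enumerate all 2^3 = 8 messages m ∈ F_2^3.
For each, compute codeword c = mG in F_2^5, then tally its weight.
  m = 000 → c = 00000, weight = 0.
  m = 100 → c = 01101, weight = 3.
  m = 010 → c = 00101, weight = 2.
  m = 110 → c = 01000, weight = 1.
  m = 001 → c = 11000, weight = 2.
  m = 101 → c = 10101, weight = 3.
  m = 011 → c = 11101, weight = 4.
  m = 111 → c = 10000, weight = 1.
Tally weights:
  weight 0: 1 codewords.
  weight 1: 2 codewords.
  weight 2: 2 codewords.
  weight 3: 2 codewords.
  weight 4: 1 codewords.
Minimum distance d = smallest w > 0 with A_w > 0 = 1.
Sanity: Σ A_w = 8 = 2^3 = 8 ✓.


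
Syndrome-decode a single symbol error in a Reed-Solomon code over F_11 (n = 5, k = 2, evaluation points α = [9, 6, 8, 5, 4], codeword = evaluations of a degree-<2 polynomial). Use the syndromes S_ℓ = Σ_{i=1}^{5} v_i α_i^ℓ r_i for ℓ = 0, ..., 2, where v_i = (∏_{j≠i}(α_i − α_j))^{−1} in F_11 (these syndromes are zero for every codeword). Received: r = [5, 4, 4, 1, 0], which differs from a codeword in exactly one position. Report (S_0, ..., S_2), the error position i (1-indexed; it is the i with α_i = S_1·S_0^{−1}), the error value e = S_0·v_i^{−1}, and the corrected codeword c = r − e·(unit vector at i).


S = (2, 1, 6), error at position 2, error magnitude e = 2, c = [5, 2, 4, 1, 0].

Step 1: column multipliers v_i = (∏_{j≠i}(α_i − α_j))^{−1} mod 11.
  i = 1 (α = 9): (9−6)(9−8)(9−5)(9−4) = 3·1·4·5 = 60 ≡ 5, so v_1 = 5^{−1} = 9 (mod 11).
  i = 2 (α = 6): (6−9)(6−8)(6−5)(6−4) = (−3)·(−2)·1·2 = 12 ≡ 1, so v_2 = 1^{−1} = 1 (mod 11).
  i = 3 (α = 8): (8−9)(8−6)(8−5)(8−4) = (−1)·2·3·4 = −24 ≡ 9, so v_3 = 9^{−1} = 5 (mod 11).
  i = 4 (α = 5): (5−9)(5−6)(5−8)(5−4) = (−4)·(−1)·(−3)·1 = −12 ≡ 10, so v_4 = 10^{−1} = 10 (mod 11).
  i = 5 (α = 4): (4−9)(4−6)(4−8)(4−5) = (−5)·(−2)·(−4)·(−1) = 40 ≡ 7, so v_5 = 7^{−1} = 8 (mod 11).
  v = [9, 1, 5, 10, 8].
Step 2: syndromes of r = [5, 4, 4, 1, 0] (all sums mod 11).
  S_0 = Σ v_i r_i = 9·5 + 1·4 + 5·4 + 10·1 + 8·0 = 79 ≡ 2.
  S_1 = Σ v_i α_i r_i = 9·9·5 + 1·6·4 + 5·8·4 + 10·5·1 + 8·4·0 = 639 ≡ 1.
  α_i^2 mod 11 = [4, 3, 9, 3, 5].
  S_2 = Σ v_i α_i^2 r_i = 9·4·5 + 1·3·4 + 5·9·4 + 10·3·1 + 8·5·0 = 402 ≡ 6.
  S = (2, 1, 6) ≠ 0, so r is not a codeword (an error is present).
Step 3: locate the error. For a single error e at position i, S_ℓ = v_i·e·α_i^ℓ, so α_err = S_1/S_0.
  S_0^{−1} = 2^{−1} = 6 (mod 11), so α_err = 1·6 = 6 ≡ 6 = α_2. Error position i = 2.
  Consistency check: S_2/S_1 = 6·1 = 6 ≡ 6 = α_err ✓ (single-error assumption holds).
Step 4: error magnitude e = S_0/v_2 = S_0·∏_{j≠2}(α_2 − α_j) = 2·1 = 2 ≡ 2 (mod 11).
Step 5: correct position 2: c_2 = r_2 − e = 4 − 2 ≡ 2 (mod 11). Hence c = [5, 2, 4, 1, 0].
  Check: interpolating c through the α_i gives m(x) = 7 + 1·x (degree < 2) with m(α_i) = c_i for every i, so c is indeed a codeword.


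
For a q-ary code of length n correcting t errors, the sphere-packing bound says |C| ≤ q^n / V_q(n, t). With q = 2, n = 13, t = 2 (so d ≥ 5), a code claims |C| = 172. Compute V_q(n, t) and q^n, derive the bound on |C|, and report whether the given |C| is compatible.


V_q(n, t) = 92, q^n = 8192, Hamming bound = 89, |C| = 172 > bound (violated).

Step 1: Compute V_q(n, t) = Σ_{j=0}^2 C(n, j) (q−1)^j.
  j = 0: C(13,0)·(1)^0 = 1·1 = 1.
  j = 1: C(13,1)·(1)^1 = 13·1 = 13.
  j = 2: C(13,2)·(1)^2 = 78·1 = 78.
  V_q(n, t) = 1 + 13 + 78 = 92.
Step 2: q^n = 2^13 = 8192.
Step 3: Hamming bound ⌊q^n / V_q(n,t)⌋ = ⌊8192/92⌋ = 89.
Step 4: Compare |C| = 172 to 89: violated.
The claimed |C| lies above the Hamming bound, so no 2-ary code of length 13 with d ≥ 5 can have 172 codewords.


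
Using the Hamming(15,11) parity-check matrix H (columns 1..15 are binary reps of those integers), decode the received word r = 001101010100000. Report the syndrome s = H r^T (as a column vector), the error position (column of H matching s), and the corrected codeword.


s = (0, 0, 1, 1)^T, error position = 3, corrected codeword c = 000101010100000

Compute s = H r^T mod 2 one row at a time:
  s_1 = 1 + 0 + 1 + 0 + 0 + 0 + 0 + 0 = 2 ≡ 0 (mod 2).
  s_2 = 1 + 0 + 1 + 0 + 0 + 0 + 0 + 0 = 2 ≡ 0 (mod 2).
  s_3 = 0 + 1 + 1 + 0 + 1 + 0 + 0 + 0 = 3 ≡ 1 (mod 2).
  s_4 = 0 + 1 + 0 + 0 + 0 + 0 + 0 + 0 = 1 ≡ 1 (mod 2).
s = (0, 0, 1, 1)^T — this equals column 3 of H (binary 0011), so error is at position 3.
Correct: flip bit 3 of r = 001101010100000 to get c = 000101010100000.


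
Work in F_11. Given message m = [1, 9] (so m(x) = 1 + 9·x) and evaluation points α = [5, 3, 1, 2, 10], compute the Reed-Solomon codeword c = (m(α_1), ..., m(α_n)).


c = [2, 6, 10, 8, 3]

Message polynomial: m(x) = 1 + 9·x (mod 11).
For each evaluation point α_i, compute m(α_i) mod 11:
  α_1 = 5: Horner steps 9 → 2, so m(5) = 2.
  α_2 = 3: Horner steps 9 → 6, so m(3) = 6.
  α_3 = 1: Horner steps 9 → 10, so m(1) = 10.
  α_4 = 2: Horner steps 9 → 8, so m(2) = 8.
  α_5 = 10: Horner steps 9 → 3, so m(10) = 3.
Codeword c = [2, 6, 10, 8, 3] ∈ F_11^5.


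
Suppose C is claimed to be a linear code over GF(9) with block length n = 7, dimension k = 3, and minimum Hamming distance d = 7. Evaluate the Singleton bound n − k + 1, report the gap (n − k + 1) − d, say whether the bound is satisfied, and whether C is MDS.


Singleton RHS = n − k + 1 = 5, slack = -2, bound violated (no such code; not MDS).

Singleton bound: d ≤ n − k + 1.
Here n = 7, k = 3, so n − k + 1 = 5.
Given d = 7, check d ≤ 5: NO.
Slack = (n − k + 1) − d = -2.
The slack is negative: d = 7 exceeds n − k + 1 = 5 by 2, so the Singleton bound is violated and no linear [7, 3, 7]_9 code can exist. In particular it is not MDS (MDS requires d = n − k + 1 exactly).
Description: the claimed parameters are [7, 3, 7]_9; such a code would be impossible (violates the Singleton bound).


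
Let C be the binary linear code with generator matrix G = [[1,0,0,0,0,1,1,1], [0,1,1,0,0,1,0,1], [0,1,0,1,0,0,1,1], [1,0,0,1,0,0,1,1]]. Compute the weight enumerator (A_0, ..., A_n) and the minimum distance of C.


Weight distribution: A_0 = 1, A_2 = 3, A_4 = 11, A_6 = 1. Minimum distance d = 2.

Enumerate all 2^4 = 16 messages m ∈ F_2^4.
For each, compute codeword c = mG in F_2^8, then tally its weight.
  m = 0000 → c = 00000000, weight = 0.
  m = 1000 → c = 10000111, weight = 4.
  m = 0100 → c = 01100101, weight = 4.
  m = 1100 → c = 11100010, weight = 4.
  m = 0010 → c = 01010011, weight = 4.
  m = 1010 → c = 11010100, weight = 4.
  m = 0110 → c = 00110110, weight = 4.
  m = 1110 → c = 10110001, weight = 4.
  m = 0001 → c = 10010011, weight = 4.
  m = 1001 → c = 00010100, weight = 2.
  m = 0101 → c = 11110110, weight = 6.
  m = 1101 → c = 01110001, weight = 4.
  m = 0011 → c = 11000000, weight = 2.
  m = 1011 → c = 01000111, weight = 4.
  m = 0111 → c = 10100101, weight = 4.
  m = 1111 → c = 00100010, weight = 2.
Tally weights:
  weight 0: 1 codewords.
  weight 2: 3 codewords.
  weight 4: 11 codewords.
  weight 6: 1 codewords.
Minimum distance d = smallest w > 0 with A_w > 0 = 2.
Sanity: Σ A_w = 16 = 2^4 = 16 ✓.


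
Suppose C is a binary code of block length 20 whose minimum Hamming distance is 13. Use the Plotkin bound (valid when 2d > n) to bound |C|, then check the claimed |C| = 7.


Plotkin bound M ≤ 4; given |C| = 7 > bound (violated).

Check applicability: 2d = 26, n = 20.
2d − n = 6 > 0, so Plotkin applies.
Compute d/(2d−n) = 13/6 ≈ 2.1667.
⌊d/(2d−n)⌋ = 2.
Plotkin bound: M ≤ 2·2 = 4.
Given |C| = 7, check: VIOLATED.
This |C| is above the Plotkin bound, so no binary code with n = 20, d = 13 and 7 codewords exists.


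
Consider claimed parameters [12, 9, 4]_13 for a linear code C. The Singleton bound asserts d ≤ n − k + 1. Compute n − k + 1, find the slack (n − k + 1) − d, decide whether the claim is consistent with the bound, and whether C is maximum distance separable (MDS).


Singleton RHS = n − k + 1 = 4, slack = 0, bound satisfied, MDS.

Singleton bound: d ≤ n − k + 1.
Here n = 12, k = 9, so n − k + 1 = 4.
Given d = 4, check d ≤ 4: YES.
Slack = (n − k + 1) − d = 0.
The code is MDS (slack = 0).
Description: the claimed parameters are [12, 9, 4]_13; such a code would be MDS (meets Singleton bound).


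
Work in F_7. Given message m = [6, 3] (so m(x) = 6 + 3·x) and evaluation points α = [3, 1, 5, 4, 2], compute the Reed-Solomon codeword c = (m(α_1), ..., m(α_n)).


c = [1, 2, 0, 4, 5]

Message polynomial: m(x) = 6 + 3·x (mod 7).
For each evaluation point α_i, compute m(α_i) mod 7:
  α_1 = 3: Horner steps 3 → 1, so m(3) = 1.
  α_2 = 1: Horner steps 3 → 2, so m(1) = 2.
  α_3 = 5: Horner steps 3 → 0, so m(5) = 0.
  α_4 = 4: Horner steps 3 → 4, so m(4) = 4.
  α_5 = 2: Horner steps 3 → 5, so m(2) = 5.
Codeword c = [1, 2, 0, 4, 5] ∈ F_7^5.


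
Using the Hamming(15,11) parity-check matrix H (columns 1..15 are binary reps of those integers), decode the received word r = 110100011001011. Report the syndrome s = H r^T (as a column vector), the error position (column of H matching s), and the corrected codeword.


s = (1, 0, 1, 1)^T, error position = 11, corrected codeword c = 110100011011011

Compute s = H r^T mod 2 one row at a time:
  s_1 = 1 + 1 + 0 + 0 + 1 + 0 + 1 + 1 = 5 ≡ 1 (mod 2).
  s_2 = 1 + 0 + 0 + 0 + 1 + 0 + 1 + 1 = 4 ≡ 0 (mod 2).
  s_3 = 1 + 0 + 0 + 0 + 0 + 0 + 1 + 1 = 3 ≡ 1 (mod 2).
  s_4 = 1 + 0 + 0 + 0 + 1 + 0 + 0 + 1 = 3 ≡ 1 (mod 2).
s = (1, 0, 1, 1)^T — this equals column 11 of H (binary 1011), so error is at position 11.
Correct: flip bit 11 of r = 110100011001011 to get c = 110100011011011.


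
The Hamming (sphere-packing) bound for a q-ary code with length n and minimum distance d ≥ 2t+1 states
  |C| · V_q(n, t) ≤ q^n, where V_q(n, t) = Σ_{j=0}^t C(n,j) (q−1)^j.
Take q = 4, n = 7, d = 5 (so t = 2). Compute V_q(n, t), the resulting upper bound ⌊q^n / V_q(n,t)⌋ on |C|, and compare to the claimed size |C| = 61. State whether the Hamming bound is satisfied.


V_q(n, t) = 211, q^n = 16384, Hamming bound = 77, |C| = 61 ≤ bound (satisfied).

Step 1: Compute V_q(n, t) = Σ_{j=0}^2 C(n, j) (q−1)^j.
  j = 0: C(7,0)·(3)^0 = 1·1 = 1.
  j = 1: C(7,1)·(3)^1 = 7·3 = 21.
  j = 2: C(7,2)·(3)^2 = 21·9 = 189.
  V_q(n, t) = 1 + 21 + 189 = 211.
Step 2: q^n = 4^7 = 16384.
Step 3: Hamming bound ⌊q^n / V_q(n,t)⌋ = ⌊16384/211⌋ = 77.
Step 4: Compare |C| = 61 to 77: satisfied.
The claimed |C| lies below the Hamming bound.


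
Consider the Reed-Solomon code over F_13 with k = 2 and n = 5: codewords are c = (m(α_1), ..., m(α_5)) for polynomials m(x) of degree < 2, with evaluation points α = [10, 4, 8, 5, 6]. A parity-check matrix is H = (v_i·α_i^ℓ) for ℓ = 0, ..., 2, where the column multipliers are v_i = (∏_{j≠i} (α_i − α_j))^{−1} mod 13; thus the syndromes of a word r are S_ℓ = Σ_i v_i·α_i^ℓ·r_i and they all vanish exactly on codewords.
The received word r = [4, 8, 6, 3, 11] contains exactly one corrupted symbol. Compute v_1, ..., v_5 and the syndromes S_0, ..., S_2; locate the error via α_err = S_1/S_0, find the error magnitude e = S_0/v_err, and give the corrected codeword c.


S = (11, 10, 2), error at position 3, error magnitude e = 5, c = [4, 8, 1, 3, 11].

Step 1: column multipliers v_i = (∏_{j≠i}(α_i − α_j))^{−1} mod 13.
  i = 1 (α = 10): (10−4)(10−8)(10−5)(10−6) = 6·2·5·4 = 240 ≡ 6, so v_1 = 6^{−1} = 11 (mod 13).
  i = 2 (α = 4): (4−10)(4−8)(4−5)(4−6) = (−6)·(−4)·(−1)·(−2) = 48 ≡ 9, so v_2 = 9^{−1} = 3 (mod 13).
  i = 3 (α = 8): (8−10)(8−4)(8−5)(8−6) = (−2)·4·3·2 = −48 ≡ 4, so v_3 = 4^{−1} = 10 (mod 13).
  i = 4 (α = 5): (5−10)(5−4)(5−8)(5−6) = (−5)·1·(−3)·(−1) = −15 ≡ 11, so v_4 = 11^{−1} = 6 (mod 13).
  i = 5 (α = 6): (6−10)(6−4)(6−8)(6−5) = (−4)·2·(−2)·1 = 16 ≡ 3, so v_5 = 3^{−1} = 9 (mod 13).
  v = [11, 3, 10, 6, 9].
Step 2: syndromes of r = [4, 8, 6, 3, 11] (all sums mod 13).
  S_0 = Σ v_i r_i = 11·4 + 3·8 + 10·6 + 6·3 + 9·11 = 245 ≡ 11.
  S_1 = Σ v_i α_i r_i = 11·10·4 + 3·4·8 + 10·8·6 + 6·5·3 + 9·6·11 = 1700 ≡ 10.
  α_i^2 mod 13 = [9, 3, 12, 12, 10].
  S_2 = Σ v_i α_i^2 r_i = 11·9·4 + 3·3·8 + 10·12·6 + 6·12·3 + 9·10·11 = 2394 ≡ 2.
  S = (11, 10, 2) ≠ 0, so r is not a codeword (an error is present).
Step 3: locate the error. For a single error e at position i, S_ℓ = v_i·e·α_i^ℓ, so α_err = S_1/S_0.
  S_0^{−1} = 11^{−1} = 6 (mod 13), so α_err = 10·6 = 60 ≡ 8 = α_3. Error position i = 3.
  Consistency check: S_2/S_1 = 2·4 = 8 ≡ 8 = α_err ✓ (single-error assumption holds).
Step 4: error magnitude e = S_0/v_3 = S_0·∏_{j≠3}(α_3 − α_j) = 11·4 = 44 ≡ 5 (mod 13).
Step 5: correct position 3: c_3 = r_3 − e = 6 − 5 ≡ 1 (mod 13). Hence c = [4, 8, 1, 3, 11].
  Check: interpolating c through the α_i gives m(x) = 2 + 8·x (degree < 2) with m(α_i) = c_i for every i, so c is indeed a codeword.


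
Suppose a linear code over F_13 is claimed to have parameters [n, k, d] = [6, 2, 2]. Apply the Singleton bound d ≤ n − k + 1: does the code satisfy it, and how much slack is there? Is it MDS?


Singleton RHS = n − k + 1 = 5, slack = 3, bound satisfied, not MDS.

Singleton bound: d ≤ n − k + 1.
Here n = 6, k = 2, so n − k + 1 = 5.
Given d = 2, check d ≤ 5: YES.
Slack = (n − k + 1) − d = 3.
The code is NOT MDS (slack = 3 > 0).
Description: the claimed parameters are [6, 2, 2]_13; such a code would be non-MDS.


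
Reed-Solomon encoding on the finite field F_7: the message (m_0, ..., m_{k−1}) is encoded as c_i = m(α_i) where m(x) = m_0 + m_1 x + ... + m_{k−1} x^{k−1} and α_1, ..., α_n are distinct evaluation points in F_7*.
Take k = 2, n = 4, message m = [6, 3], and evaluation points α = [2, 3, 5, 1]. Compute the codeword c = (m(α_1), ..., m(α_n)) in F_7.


c = [5, 1, 0, 2]

Message polynomial: m(x) = 6 + 3·x (mod 7).
For each evaluation point α_i, compute m(α_i) mod 7:
  α_1 = 2: Horner steps 3 → 5, so m(2) = 5.
  α_2 = 3: Horner steps 3 → 1, so m(3) = 1.
  α_3 = 5: Horner steps 3 → 0, so m(5) = 0.
  α_4 = 1: Horner steps 3 → 2, so m(1) = 2.
Codeword c = [5, 1, 0, 2] ∈ F_7^4.
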